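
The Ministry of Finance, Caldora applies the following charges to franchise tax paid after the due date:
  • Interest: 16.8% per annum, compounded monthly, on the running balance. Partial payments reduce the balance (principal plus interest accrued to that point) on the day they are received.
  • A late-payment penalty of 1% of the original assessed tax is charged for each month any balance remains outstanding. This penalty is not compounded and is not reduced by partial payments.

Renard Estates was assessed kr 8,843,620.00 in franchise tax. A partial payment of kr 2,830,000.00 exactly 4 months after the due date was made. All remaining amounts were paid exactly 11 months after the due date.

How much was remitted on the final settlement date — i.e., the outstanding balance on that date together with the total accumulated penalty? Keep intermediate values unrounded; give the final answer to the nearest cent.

Monthly rate = 16.8% ÷ 12 = 1.4%
Balance at month 4: kr 8,843,620.0000 × (1 + 0.014)^4 = kr 9,349,360.2244…
After kr 2,830,000.00 payment: kr 9,349,360.2244… − kr 2,830,000.00 = kr 6,519,360.2244…
Balance at month 11: kr 6,519,360.2244… × (1 + 0.014)^7 = kr 7,185,726.1721…
Penalty: 11 × 1% × kr 8,843,620.00 = kr 972,798.20
Final settlement = outstanding balance + penalty = kr 7,185,726.1721… + kr 972,798.20 = kr 8,158,524.37

kr 8,158,524.37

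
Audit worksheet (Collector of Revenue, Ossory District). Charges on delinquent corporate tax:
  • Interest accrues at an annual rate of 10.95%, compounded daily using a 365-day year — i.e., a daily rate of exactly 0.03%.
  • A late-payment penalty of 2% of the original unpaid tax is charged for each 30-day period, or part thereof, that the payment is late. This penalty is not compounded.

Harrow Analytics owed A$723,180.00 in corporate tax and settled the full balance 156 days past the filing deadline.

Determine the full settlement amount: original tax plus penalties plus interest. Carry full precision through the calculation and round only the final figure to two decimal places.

Penalty periods: ⌈156/30⌉ = 6; penalty = 6 × 2% × A$723,180.00 = A$86,781.60
Interest: A$723,180.00 × ((1 + 0.0003)^156 − 1) = A$723,180.00 × 0.04790505… = A$34,643.9746…
Total = A$723,180.00 + A$86,781.6000 + A$34,643.9746… = A$844,605.57

A$844,605.57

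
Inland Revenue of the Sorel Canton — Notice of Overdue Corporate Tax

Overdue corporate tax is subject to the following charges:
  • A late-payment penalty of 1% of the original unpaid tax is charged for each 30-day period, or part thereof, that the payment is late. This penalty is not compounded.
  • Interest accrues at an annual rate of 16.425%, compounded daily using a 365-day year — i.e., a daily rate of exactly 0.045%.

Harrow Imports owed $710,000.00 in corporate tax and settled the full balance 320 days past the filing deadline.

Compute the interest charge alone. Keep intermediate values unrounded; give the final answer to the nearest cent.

Interest: $710,000.00 × ((1 + 0.00045)^320 − 1) = $710,000.00 × 0.15484670… = $109,941.1585…

$109,941.16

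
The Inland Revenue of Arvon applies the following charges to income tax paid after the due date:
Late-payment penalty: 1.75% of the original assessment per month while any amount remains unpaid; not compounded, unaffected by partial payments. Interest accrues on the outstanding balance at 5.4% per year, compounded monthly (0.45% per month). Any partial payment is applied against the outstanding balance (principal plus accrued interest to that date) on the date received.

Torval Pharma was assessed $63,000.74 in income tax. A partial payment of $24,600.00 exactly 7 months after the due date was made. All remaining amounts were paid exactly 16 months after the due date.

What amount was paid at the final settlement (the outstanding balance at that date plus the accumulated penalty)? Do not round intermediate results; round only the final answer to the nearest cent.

Balance at month 7: $63,000.7400 × (1 + 0.0045)^7 = $65,012.2562…
After $24,600.00 payment: $65,012.2562… − $24,600.00 = $40,412.2562…
Balance at month 16: $40,412.2562… × (1 + 0.0045)^9 = $42,078.7246…
Penalty: 16 × 1.75% × $63,000.74 = $17,640.21…
Final settlement = outstanding balance + penalty = $42,078.7246… + $17,640.21… = $59,718.93

$59,718.93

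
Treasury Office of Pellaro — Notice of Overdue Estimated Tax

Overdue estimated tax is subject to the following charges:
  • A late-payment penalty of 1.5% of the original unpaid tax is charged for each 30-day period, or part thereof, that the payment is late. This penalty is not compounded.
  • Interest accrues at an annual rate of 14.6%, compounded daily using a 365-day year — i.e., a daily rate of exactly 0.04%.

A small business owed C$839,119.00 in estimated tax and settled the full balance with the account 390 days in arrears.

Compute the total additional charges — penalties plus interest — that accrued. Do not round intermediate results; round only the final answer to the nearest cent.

Penalty periods: ⌈390/30⌉ = 13; penalty = 13 × 1.5% × C$839,119.00 = C$163,628.21…
Interest: C$839,119.00 × ((1 + 0.0004)^390 − 1) = C$839,119.00 × 0.16878975… = C$141,634.6829…
Penalties + interest = C$163,628.2050 + C$141,634.6829… = C$305,262.89

C$305,262.89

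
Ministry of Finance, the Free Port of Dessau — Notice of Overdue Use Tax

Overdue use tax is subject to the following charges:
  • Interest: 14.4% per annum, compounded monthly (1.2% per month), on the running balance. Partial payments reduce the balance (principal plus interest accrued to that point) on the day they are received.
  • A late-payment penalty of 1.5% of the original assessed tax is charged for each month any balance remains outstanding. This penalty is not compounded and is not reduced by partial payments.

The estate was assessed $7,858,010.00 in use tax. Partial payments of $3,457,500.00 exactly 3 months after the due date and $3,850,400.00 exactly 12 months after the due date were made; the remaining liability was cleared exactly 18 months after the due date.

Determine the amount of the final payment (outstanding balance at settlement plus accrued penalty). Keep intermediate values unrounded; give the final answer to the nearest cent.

Balance at month 3: $7,858,010.0000 × (1 + 0.012)^3 = $8,144,306.5990…
After $3,457,500.00 payment: $8,144,306.5990… − $3,457,500.00 = $4,686,806.5990…
Balance at month 12: $4,686,806.5990… × (1 + 0.012)^9 = $5,217,970.8099…
After $3,850,400.00 payment: $5,217,970.8099… − $3,850,400.00 = $1,367,570.8099…
Balance at month 18: $1,367,570.8099… × (1 + 0.012)^6 = $1,469,037.5519…
Penalty: 18 × 1.5% × $7,858,010.00 = $2,121,662.70
Final settlement = outstanding balance + penalty = $1,469,037.5519… + $2,121,662.70 = $3,590,700.25

$3,590,700.25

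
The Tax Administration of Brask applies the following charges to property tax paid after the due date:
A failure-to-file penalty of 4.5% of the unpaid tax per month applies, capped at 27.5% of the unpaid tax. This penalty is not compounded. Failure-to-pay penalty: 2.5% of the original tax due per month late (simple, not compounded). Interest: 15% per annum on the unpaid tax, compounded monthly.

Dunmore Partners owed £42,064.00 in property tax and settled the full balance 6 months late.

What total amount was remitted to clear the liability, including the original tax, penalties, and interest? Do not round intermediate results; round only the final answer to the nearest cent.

Failure-to-file: 6 × 4.5% × £42,064.00 = £11,357.28 (under the 27.5% cap)
Failure-to-pay penalty: 6 × 2.5% × £42,064.00 = £6,309.60
Interest (15%/yr ÷ 12 = 1.25%/month): £42,064.00 × ((1 + 0.0125)^6 − 1) = £3,255.0461…
Total = £42,064.00 + £17,666.8800 + £3,255.0461… = £62,985.93

£62,985.93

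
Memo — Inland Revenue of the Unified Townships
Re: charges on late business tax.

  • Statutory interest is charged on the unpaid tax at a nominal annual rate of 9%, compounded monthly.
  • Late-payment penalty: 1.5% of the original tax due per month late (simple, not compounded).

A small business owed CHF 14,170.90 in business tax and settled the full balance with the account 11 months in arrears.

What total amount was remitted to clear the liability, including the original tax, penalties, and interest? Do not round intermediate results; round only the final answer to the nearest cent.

Late-payment penalty: 11 × 1.5% × CHF 14,170.90 = CHF 2,338.20…
Interest (9%/yr ÷ 12 = 0.75%/month): CHF 14,170.90 × ((1 + 0.0075)^11 − 1) = CHF 1,213.9419…
Total = CHF 14,170.90 + CHF 2,338.1985 + CHF 1,213.9419… = CHF 17,723.04

CHF 17,723.04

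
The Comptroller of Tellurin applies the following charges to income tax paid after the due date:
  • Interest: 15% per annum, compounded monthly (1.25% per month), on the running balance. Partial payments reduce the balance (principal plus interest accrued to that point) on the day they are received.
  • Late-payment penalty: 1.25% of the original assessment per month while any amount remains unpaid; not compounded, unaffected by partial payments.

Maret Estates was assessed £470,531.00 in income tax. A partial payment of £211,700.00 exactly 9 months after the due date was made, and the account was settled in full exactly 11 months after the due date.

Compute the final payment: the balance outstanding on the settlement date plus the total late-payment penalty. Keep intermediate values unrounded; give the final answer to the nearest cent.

£387,100.57

Balance at month 9: £470,531.0000 × (1 + 0.0125)^9 = £526,191.1365…
After £211,700.00 payment: £526,191.1365… − £211,700.00 = £314,491.1365…
Balance at month 11: £314,491.1365… × (1 + 0.0125)^2 = £322,402.5542…
Penalty: 11 × 1.25% × £470,531.00 = £64,698.01…
Final settlement = outstanding balance + penalty = £322,402.5542… + £64,698.01… = £387,100.57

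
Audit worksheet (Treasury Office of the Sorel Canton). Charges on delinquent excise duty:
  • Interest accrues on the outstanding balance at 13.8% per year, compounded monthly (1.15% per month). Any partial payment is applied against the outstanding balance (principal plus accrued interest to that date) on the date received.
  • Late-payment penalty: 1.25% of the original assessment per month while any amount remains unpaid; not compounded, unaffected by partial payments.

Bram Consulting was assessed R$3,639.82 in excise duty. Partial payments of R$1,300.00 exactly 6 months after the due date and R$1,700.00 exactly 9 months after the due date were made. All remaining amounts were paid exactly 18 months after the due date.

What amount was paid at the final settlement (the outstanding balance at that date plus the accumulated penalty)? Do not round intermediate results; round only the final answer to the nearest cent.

R$1,915.13

Balance at month 6: R$3,639.8200 × (1 + 0.0115)^6 = R$3,898.2997…
After R$1,300.00 payment: R$3,898.2997… − R$1,300.00 = R$2,598.2997…
Balance at month 9: R$2,598.2997… × (1 + 0.0115)^3 = R$2,688.9759…
After R$1,700.00 payment: R$2,688.9759… − R$1,700.00 = R$988.9759…
Balance at month 18: R$988.9759… × (1 + 0.0115)^9 = R$1,096.1720…
Penalty: 18 × 1.25% × R$3,639.82 = R$818.96…
Final settlement = outstanding balance + penalty = R$1,096.1720… + R$818.96… = R$1,915.13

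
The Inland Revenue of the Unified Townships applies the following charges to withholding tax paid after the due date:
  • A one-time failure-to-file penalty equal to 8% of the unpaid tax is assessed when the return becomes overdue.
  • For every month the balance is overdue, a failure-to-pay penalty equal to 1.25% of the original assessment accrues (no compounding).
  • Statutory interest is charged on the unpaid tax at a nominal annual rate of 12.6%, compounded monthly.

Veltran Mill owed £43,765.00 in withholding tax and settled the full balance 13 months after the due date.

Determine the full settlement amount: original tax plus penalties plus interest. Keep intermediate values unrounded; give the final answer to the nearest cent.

£60,743.17

Failure-to-file penalty: 8% × £43,765.00 = £3,501.20
Failure-to-pay penalty: 13 × 1.25% × £43,765.00 = £7,111.81…
Interest (12.6%/yr ÷ 12 = 1.05%/month): £43,765.00 × ((1 + 0.0105)^13 − 1) = £6,365.1570…
Total = £43,765.00 + £10,613.0125 + £6,365.1570… = £60,743.17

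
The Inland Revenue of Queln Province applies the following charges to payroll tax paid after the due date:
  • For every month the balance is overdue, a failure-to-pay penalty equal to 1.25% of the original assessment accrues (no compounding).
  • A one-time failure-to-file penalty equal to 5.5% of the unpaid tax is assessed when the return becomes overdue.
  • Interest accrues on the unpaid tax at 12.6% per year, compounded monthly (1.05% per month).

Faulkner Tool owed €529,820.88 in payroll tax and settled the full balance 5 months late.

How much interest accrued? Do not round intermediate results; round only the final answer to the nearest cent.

Interest: €529,820.88 × ((1 + 0.0105)^5 − 1) = €529,820.88 × 0.0536141… = €28,405.8893…

€28,405.89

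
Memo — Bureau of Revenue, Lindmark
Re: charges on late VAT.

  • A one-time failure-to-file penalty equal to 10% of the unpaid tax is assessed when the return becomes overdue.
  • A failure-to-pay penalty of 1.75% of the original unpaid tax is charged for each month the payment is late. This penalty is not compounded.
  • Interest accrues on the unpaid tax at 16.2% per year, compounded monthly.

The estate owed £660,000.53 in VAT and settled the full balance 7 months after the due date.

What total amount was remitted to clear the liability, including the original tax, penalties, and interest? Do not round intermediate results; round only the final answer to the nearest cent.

£871,804.29

Failure-to-file penalty: 10% × £660,000.53 = £66,000.05…
Failure-to-pay penalty = 1.75% × £660,000.53 × 7 mo = £80,850.06…
Interest (16.2%/yr ÷ 12 = 1.35%/month): £660,000.53 × ((1 + 0.0135)^7 − 1) = £64,953.6453…
Total = £660,000.53 + £146,850.1179… + £64,953.6453… = £871,804.29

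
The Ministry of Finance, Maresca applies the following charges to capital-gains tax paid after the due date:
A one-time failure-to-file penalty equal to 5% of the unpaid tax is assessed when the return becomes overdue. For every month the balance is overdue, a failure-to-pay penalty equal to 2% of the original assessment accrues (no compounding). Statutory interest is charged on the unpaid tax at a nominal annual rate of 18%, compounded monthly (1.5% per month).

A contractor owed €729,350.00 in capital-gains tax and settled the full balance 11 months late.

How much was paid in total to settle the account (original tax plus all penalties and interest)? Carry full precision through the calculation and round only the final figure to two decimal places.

Failure-to-file penalty: 5% × €729,350.00 = €36,467.50
Failure-to-pay penalty = 2% × €729,350.00 × 11 mo = €160,457.00
Interest: €729,350.00 × ((1 + 0.015)^11 − 1) = €729,350.00 × 0.1779489… = €129,787.0575…
Total = €729,350.00 + €196,924.5000 + €129,787.0575… = €1,056,061.56

€1,056,061.56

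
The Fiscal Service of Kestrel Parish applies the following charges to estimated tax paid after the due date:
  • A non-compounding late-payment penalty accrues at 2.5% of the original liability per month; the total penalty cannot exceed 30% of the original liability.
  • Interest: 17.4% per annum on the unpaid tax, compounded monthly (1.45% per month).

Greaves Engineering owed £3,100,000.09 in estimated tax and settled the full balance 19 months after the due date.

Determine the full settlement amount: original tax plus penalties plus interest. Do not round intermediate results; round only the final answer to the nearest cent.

Penalty (uncapped): 19 × 2.5% × £3,100,000.09 = £1,472,500.04…; cap = 30% × £3,100,000.09 = £930,000.03… → penalty = £930,000.03…
Interest: £3,100,000.09 × ((1 + 0.0145)^19 − 1) = £3,100,000.09 × 0.3145859… = £975,216.3766…
Total = £3,100,000.09 + £930,000.0270 + £975,216.3766… = £5,005,216.49

£5,005,216.49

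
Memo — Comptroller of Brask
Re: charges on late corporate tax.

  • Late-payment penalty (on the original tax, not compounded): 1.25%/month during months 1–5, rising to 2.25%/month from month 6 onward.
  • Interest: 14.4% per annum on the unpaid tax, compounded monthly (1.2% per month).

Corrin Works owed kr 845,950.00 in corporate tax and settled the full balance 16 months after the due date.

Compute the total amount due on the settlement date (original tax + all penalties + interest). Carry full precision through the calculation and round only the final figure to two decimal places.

Penalty, months 1–5: 5 × 1.25% × kr 845,950.00 = kr 52,871.88…
Penalty, months 6–16: 11 × 2.25% × kr 845,950.00 = kr 209,372.63…
Interest: kr 845,950.00 × ((1 + 0.012)^16 − 1) = kr 845,950.00 × 0.2102865… = kr 177,891.8907…
Total = kr 845,950.00 + kr 262,244.5000 + kr 177,891.8907… = kr 1,286,086.39

kr 1,286,086.39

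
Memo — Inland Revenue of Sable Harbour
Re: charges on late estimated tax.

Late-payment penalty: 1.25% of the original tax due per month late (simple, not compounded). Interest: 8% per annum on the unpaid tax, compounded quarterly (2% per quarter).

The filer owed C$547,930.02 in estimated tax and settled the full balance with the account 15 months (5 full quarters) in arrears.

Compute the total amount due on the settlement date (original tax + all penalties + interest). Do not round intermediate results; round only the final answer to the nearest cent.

Late-payment penalty = 1.25% × C$547,930.02 × 15 mo = C$102,736.88…
Interest: C$547,930.02 × ((1 + 0.02)^5 − 1) = C$547,930.02 × 0.1040808… = C$57,028.9966…
Total = C$547,930.02 + C$102,736.8788… + C$57,028.9966… = C$707,695.90

C$707,695.90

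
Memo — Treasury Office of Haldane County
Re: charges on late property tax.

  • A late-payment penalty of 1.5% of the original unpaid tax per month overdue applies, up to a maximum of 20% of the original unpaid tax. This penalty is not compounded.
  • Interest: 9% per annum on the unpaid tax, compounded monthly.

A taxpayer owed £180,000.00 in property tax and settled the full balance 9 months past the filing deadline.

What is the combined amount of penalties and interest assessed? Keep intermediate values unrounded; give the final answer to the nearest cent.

£36,820.95

Penalty: 9 × 1.5% × £180,000.00 = £24,300.00 (below the 20% cap of £36,000.00)
Interest (9%/yr ÷ 12 = 0.75%/month): £180,000.00 × ((1 + 0.0075)^9 − 1) = £12,520.9511…
Penalties + interest = £24,300.0000 + £12,520.9511… = £36,820.95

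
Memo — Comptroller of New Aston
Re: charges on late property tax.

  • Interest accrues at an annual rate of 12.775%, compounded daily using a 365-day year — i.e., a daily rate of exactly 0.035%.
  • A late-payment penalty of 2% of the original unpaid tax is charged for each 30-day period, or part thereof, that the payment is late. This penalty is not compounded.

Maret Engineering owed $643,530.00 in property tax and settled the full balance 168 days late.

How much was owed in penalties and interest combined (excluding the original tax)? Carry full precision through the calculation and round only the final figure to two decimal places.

$116,190.75

Penalty periods: ⌈168/30⌉ = 6; penalty = 6 × 2% × $643,530.00 = $77,223.60
Interest: $643,530.00 × ((1 + 0.00035)^168 − 1) = $643,530.00 × 0.06055220… = $38,967.1549…
Penalties + interest = $77,223.6000 + $38,967.1549… = $116,190.75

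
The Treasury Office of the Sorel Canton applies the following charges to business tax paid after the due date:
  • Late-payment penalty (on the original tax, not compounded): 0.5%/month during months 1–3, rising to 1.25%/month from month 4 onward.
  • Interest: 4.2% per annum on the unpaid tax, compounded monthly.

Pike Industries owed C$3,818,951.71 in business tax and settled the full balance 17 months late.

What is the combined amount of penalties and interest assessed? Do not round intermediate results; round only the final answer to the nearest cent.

Penalty, months 1–3: 3 × 0.5% × C$3,818,951.71 = C$57,284.28…
Penalty, months 4–17: 14 × 1.25% × C$3,818,951.71 = C$668,316.55…
Interest (4.2%/yr ÷ 12 = 0.35%/month): C$3,818,951.71 × ((1 + 0.0035)^17 − 1) = C$233,702.7183…
Penalties + interest = C$725,600.8249 + C$233,702.7183… = C$959,303.54

C$959,303.54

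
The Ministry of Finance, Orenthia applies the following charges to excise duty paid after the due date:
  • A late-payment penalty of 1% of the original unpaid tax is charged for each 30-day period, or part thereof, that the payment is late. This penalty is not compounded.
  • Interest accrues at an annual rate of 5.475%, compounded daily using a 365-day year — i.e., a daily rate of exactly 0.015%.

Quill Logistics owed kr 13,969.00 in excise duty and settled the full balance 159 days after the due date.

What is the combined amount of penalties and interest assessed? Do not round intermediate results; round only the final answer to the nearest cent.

Penalty periods: ⌈159/30⌉ = 6; penalty = 6 × 1% × kr 13,969.00 = kr 838.14
Interest: kr 13,969.00 × ((1 + 0.00015)^159 − 1) = kr 13,969.00 × 0.02413485… = kr 337.1398…
Penalties + interest = kr 838.1400 + kr 337.1398… = kr 1,175.28

kr 1,175.28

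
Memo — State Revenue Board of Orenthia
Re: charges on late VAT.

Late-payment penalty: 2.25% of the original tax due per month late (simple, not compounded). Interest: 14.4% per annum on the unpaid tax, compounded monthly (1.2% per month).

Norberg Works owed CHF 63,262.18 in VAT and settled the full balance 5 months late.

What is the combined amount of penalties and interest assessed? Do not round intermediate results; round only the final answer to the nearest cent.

Late-payment penalty = 2.25% × CHF 63,262.18 × 5 mo = CHF 7,117.00…
Interest: CHF 63,262.18 × ((1 + 0.012)^5 − 1) = CHF 63,262.18 × 0.0614574… = CHF 3,887.9281…
Penalties + interest = CHF 7,116.9953… + CHF 3,887.9281… = CHF 11,004.92

CHF 11,004.92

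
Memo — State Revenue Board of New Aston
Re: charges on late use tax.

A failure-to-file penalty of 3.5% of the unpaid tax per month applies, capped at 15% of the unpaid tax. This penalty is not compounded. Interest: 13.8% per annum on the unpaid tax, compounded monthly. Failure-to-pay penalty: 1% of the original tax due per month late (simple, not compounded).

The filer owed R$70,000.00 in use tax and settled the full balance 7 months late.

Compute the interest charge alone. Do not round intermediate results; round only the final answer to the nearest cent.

R$5,833.18

Interest (13.8%/yr ÷ 12 = 1.15%/month): R$70,000.00 × ((1 + 0.0115)^7 − 1) = R$5,833.1768…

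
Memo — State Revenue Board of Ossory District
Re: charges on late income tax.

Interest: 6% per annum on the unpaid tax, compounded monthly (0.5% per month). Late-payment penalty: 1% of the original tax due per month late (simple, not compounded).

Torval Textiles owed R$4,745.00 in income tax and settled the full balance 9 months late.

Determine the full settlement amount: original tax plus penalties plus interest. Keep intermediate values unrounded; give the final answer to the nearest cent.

R$5,389.90

Late-payment penalty = 1% × R$4,745.00 × 9 mo = R$427.05
Interest: R$4,745.00 × ((1 + 0.005)^9 − 1) = R$4,745.00 × 0.0459106… = R$217.8457…
Total = R$4,745.00 + R$427.0500 + R$217.8457… = R$5,389.90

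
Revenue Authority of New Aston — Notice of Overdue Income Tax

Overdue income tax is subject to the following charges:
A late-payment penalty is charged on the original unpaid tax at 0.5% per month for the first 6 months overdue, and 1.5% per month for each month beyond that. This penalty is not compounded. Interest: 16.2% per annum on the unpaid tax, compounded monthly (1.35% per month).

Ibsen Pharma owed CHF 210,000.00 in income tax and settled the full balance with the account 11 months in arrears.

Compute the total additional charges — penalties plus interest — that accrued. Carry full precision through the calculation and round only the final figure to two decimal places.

CHF 55,427.59

Penalty, months 1–6: 6 × 0.5% × CHF 210,000.00 = CHF 6,300.00
Penalty, months 7–11: 5 × 1.5% × CHF 210,000.00 = CHF 15,750.00
Interest: CHF 210,000.00 × ((1 + 0.0135)^11 − 1) = CHF 210,000.00 × 0.1589409… = CHF 33,377.5854…
Penalties + interest = CHF 22,050.0000 + CHF 33,377.5854… = CHF 55,427.59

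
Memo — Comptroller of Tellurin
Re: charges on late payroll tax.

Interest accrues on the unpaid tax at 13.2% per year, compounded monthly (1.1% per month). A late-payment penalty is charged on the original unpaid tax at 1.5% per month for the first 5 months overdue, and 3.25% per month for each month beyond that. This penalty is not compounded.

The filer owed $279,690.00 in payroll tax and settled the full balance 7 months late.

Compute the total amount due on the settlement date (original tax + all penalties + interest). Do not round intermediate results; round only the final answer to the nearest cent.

Penalty, months 1–5: 5 × 1.5% × $279,690.00 = $20,976.75
Penalty, months 6–7: 2 × 3.25% × $279,690.00 = $18,179.85
Interest: $279,690.00 × ((1 + 0.011)^7 − 1) = $279,690.00 × 0.0795881… = $22,259.9959…
Total = $279,690.00 + $39,156.6000 + $22,259.9959… = $341,106.60

$341,106.60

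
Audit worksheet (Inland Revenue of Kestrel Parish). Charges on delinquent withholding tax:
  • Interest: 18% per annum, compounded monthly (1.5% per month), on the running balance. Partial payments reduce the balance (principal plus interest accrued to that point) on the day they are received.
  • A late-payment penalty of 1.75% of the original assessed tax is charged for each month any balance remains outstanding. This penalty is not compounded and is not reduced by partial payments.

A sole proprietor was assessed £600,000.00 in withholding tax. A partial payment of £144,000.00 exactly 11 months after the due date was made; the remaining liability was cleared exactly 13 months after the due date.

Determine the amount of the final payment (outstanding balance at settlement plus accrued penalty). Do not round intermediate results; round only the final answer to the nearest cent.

Balance at month 11: £600,000.0000 × (1 + 0.015)^11 = £706,769.3624…
After £144,000.00 payment: £706,769.3624… − £144,000.00 = £562,769.3624…
Balance at month 13: £562,769.3624… × (1 + 0.015)^2 = £579,779.0664…
Penalty: 13 × 1.75% × £600,000.00 = £136,500.00
Final settlement = outstanding balance + penalty = £579,779.0664… + £136,500.00 = £716,279.07

£716,279.07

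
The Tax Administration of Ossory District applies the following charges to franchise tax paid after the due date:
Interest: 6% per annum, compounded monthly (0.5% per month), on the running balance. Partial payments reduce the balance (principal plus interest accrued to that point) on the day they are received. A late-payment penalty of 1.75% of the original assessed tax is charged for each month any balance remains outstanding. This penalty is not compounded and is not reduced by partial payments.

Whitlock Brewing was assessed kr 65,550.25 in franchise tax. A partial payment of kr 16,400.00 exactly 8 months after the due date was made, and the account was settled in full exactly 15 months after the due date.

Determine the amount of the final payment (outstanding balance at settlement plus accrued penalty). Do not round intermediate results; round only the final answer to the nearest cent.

kr 70,866.63

Balance at month 8: kr 65,550.2500 × (1 + 0.005)^8 = kr 68,218.6069…
After kr 16,400.00 payment: kr 68,218.6069… − kr 16,400.00 = kr 51,818.6069…
Balance at month 15: kr 51,818.6069… × (1 + 0.005)^7 = kr 53,659.6908…
Penalty: 15 × 1.75% × kr 65,550.25 = kr 17,206.94…
Final settlement = outstanding balance + penalty = kr 53,659.6908… + kr 17,206.94… = kr 70,866.63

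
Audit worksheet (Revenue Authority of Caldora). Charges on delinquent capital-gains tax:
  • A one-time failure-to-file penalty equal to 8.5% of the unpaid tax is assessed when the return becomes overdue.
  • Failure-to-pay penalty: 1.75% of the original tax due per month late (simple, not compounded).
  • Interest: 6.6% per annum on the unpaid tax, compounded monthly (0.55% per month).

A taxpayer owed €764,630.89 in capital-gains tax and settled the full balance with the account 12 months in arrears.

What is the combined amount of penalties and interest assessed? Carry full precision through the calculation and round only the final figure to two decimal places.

€277,586.67

Failure-to-file penalty: 8.5% × €764,630.89 = €64,993.63…
Failure-to-pay penalty = 1.75% × €764,630.89 × 12 mo = €160,572.49…
Interest: €764,630.89 × ((1 + 0.0055)^12 − 1) = €764,630.89 × 0.0680336… = €52,020.5611…
Penalties + interest = €225,566.1126… + €52,020.5611… = €277,586.67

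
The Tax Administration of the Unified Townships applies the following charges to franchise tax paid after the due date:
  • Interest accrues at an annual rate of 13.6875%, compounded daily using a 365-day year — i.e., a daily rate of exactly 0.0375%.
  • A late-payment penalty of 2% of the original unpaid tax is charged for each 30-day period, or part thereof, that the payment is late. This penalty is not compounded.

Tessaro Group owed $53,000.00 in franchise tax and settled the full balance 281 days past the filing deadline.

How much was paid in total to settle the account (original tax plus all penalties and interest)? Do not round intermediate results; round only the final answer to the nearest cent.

$69,488.58

Penalty periods: ⌈281/30⌉ = 10; penalty = 10 × 2% × $53,000.00 = $10,600.00
Interest: $53,000.00 × ((1 + 0.000375)^281 − 1) = $53,000.00 × 0.11110526… = $5,888.5786…
Total = $53,000.00 + $10,600.0000 + $5,888.5786… = $69,488.58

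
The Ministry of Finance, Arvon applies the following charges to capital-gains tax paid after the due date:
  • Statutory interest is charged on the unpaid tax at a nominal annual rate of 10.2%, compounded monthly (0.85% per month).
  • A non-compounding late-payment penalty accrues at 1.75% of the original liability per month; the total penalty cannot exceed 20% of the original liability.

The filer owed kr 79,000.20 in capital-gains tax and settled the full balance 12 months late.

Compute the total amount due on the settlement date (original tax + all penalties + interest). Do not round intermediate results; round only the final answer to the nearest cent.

Penalty (uncapped): 12 × 1.75% × kr 79,000.20 = kr 16,590.04…; cap = 20% × kr 79,000.20 = kr 15,800.04 → penalty = kr 15,800.04
Interest: kr 79,000.20 × ((1 + 0.0085)^12 − 1) = kr 79,000.20 × 0.1069062… = kr 8,445.6133…
Total = kr 79,000.20 + kr 15,800.0400 + kr 8,445.6133… = kr 103,245.85

kr 103,245.85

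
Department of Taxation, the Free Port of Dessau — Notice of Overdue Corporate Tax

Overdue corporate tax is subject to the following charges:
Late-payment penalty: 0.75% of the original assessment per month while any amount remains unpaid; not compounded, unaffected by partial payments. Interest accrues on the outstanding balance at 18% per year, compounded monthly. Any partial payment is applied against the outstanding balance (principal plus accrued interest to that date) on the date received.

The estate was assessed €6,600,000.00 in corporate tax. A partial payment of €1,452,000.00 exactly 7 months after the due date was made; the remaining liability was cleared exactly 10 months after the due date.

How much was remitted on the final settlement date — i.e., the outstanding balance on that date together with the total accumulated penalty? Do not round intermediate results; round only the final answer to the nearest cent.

€6,636,244.44

Monthly rate = 18% ÷ 12 = 1.5%
Balance at month 7: €6,600,000.0000 × (1 + 0.015)^7 = €7,324,976.4252…
After €1,452,000.00 payment: €7,324,976.4252… − €1,452,000.00 = €5,872,976.4252…
Balance at month 10: €5,872,976.4252… × (1 + 0.015)^3 = €6,141,244.4447…
Penalty: 10 × 0.75% × €6,600,000.00 = €495,000.00
Final settlement = outstanding balance + penalty = €6,141,244.4447… + €495,000.00 = €6,636,244.44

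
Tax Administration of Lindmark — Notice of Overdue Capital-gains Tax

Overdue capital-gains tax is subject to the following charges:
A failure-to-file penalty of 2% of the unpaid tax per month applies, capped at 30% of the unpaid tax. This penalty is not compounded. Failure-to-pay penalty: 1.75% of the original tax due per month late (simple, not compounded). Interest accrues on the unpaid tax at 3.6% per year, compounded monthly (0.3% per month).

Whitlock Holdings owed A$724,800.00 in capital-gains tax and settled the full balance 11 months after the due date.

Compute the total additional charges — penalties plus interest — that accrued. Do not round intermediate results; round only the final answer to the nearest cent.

Failure-to-file: 11 × 2% × A$724,800.00 = A$159,456.00 (under the 30% cap)
Failure-to-pay penalty = 1.75% × A$724,800.00 × 11 mo = A$139,524.00
Interest: A$724,800.00 × ((1 + 0.003)^11 − 1) = A$724,800.00 × 0.0334995… = A$24,280.4244…
Penalties + interest = A$298,980.0000 + A$24,280.4244… = A$323,260.42

A$323,260.42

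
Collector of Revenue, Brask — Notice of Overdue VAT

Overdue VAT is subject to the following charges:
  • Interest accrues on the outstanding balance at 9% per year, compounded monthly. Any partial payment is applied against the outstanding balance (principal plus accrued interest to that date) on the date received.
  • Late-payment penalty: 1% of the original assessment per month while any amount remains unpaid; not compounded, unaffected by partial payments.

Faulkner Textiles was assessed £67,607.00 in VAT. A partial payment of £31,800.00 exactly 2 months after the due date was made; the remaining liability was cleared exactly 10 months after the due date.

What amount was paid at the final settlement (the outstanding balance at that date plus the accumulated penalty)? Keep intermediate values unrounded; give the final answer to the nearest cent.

Monthly rate = 9% ÷ 12 = 0.75%
Balance at month 2: £67,607.0000 × (1 + 0.0075)^2 = £68,624.9079…
After £31,800.00 payment: £68,624.9079… − £31,800.00 = £36,824.9079…
Balance at month 10: £36,824.9079… × (1 + 0.0075)^8 = £39,093.2798…
Penalty: 10 × 1% × £67,607.00 = £6,760.70
Final settlement = outstanding balance + penalty = £39,093.2798… + £6,760.70 = £45,853.98

£45,853.98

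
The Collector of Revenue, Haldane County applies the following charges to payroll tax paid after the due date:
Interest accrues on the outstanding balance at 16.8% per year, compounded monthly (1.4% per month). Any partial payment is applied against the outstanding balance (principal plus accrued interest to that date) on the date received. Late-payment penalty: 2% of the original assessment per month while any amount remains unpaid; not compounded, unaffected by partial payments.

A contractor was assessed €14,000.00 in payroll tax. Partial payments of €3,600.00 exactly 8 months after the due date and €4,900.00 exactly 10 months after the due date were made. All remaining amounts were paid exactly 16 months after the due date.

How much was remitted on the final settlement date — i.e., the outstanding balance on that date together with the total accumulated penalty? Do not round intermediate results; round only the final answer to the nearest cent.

€12,618.01

Balance at month 8: €14,000.0000 × (1 + 0.014)^8 = €15,647.0214…
After €3,600.00 payment: €15,647.0214… − €3,600.00 = €12,047.0214…
Balance at month 10: €12,047.0214… × (1 + 0.014)^2 = €12,386.6992…
After €4,900.00 payment: €12,386.6992… − €4,900.00 = €7,486.6992…
Balance at month 16: €7,486.6992… × (1 + 0.014)^6 = €8,138.0080…
Penalty: 16 × 2% × €14,000.00 = €4,480.00
Final settlement = outstanding balance + penalty = €8,138.0080… + €4,480.00 = €12,618.01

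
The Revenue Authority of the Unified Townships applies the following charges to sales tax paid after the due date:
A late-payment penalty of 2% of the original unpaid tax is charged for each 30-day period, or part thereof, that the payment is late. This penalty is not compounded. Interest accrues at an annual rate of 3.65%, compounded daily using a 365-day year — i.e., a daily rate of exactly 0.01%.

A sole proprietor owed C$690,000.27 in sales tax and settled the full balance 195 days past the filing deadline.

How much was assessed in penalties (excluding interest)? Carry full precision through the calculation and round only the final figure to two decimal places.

C$96,600.04

Penalty periods: ⌈195/30⌉ = 7; penalty = 7 × 2% × C$690,000.27 = C$96,600.04…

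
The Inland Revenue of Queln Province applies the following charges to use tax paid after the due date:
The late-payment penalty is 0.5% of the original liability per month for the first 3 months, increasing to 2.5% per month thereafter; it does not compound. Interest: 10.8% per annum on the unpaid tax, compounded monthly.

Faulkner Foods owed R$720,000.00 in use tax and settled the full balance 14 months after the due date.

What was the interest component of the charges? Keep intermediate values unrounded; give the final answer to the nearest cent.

Interest (10.8%/yr ÷ 12 = 0.9%/month): R$720,000.00 × ((1 + 0.009)^14 − 1) = R$96,222.9912…

R$96,222.99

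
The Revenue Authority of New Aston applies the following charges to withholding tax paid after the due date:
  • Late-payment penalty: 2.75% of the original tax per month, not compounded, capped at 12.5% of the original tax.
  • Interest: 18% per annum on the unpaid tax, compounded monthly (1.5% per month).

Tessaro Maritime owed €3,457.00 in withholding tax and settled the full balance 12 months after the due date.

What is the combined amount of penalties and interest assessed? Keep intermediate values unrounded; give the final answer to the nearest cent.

Penalty (uncapped): 12 × 2.75% × €3,457.00 = €1,140.81; cap = 12.5% × €3,457.00 = €432.13… → penalty = €432.13…
Interest: €3,457.00 × ((1 + 0.015)^12 − 1) = €3,457.00 × 0.1956182… = €676.2520…
Penalties + interest = €432.1250 + €676.2520… = €1,108.38

€1,108.38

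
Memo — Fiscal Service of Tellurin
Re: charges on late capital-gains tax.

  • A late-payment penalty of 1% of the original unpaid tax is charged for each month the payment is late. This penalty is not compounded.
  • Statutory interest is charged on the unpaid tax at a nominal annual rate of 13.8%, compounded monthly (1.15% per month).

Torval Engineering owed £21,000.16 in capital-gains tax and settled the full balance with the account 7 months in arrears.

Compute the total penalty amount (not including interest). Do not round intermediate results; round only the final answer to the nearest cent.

£1,470.01

Late-payment penalty: 7 × 1% × £21,000.16 = £1,470.01…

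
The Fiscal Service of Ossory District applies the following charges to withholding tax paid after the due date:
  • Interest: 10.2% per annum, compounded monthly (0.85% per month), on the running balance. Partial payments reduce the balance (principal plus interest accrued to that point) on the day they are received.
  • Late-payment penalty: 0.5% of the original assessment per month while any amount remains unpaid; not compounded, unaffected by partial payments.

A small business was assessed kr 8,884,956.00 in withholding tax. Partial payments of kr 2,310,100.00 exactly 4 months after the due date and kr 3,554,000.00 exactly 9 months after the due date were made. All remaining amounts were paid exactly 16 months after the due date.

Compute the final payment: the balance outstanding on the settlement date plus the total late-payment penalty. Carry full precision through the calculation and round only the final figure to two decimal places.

Balance at month 4: kr 8,884,956.0000 × (1 + 0.0085)^4 = kr 9,190,918.0047…
After kr 2,310,100.00 payment: kr 9,190,918.0047… − kr 2,310,100.00 = kr 6,880,818.0047…
Balance at month 9: kr 6,880,818.0047… × (1 + 0.0085)^5 = kr 7,178,266.5976…
After kr 3,554,000.00 payment: kr 7,178,266.5976… − kr 3,554,000.00 = kr 3,624,266.5976…
Balance at month 16: kr 3,624,266.5976… × (1 + 0.0085)^7 = kr 3,845,487.9456…
Penalty: 16 × 0.5% × kr 8,884,956.00 = kr 710,796.48
Final settlement = outstanding balance + penalty = kr 3,845,487.9456… + kr 710,796.48 = kr 4,556,284.43

kr 4,556,284.43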